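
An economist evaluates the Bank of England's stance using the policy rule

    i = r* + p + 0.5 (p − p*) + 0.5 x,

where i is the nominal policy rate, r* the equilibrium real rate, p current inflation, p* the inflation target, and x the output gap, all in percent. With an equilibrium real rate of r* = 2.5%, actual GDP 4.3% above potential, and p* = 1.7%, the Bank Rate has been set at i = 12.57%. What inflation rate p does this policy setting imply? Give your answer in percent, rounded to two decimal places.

5.85%

Output 4.3% above potential → x = 4.3.
Collecting p: i = r* + (1 + 0.5) p − 0.5 p* + 0.5 x
1.5 p = 12.57 − 2.5 + 0.5 × 1.7 − 0.5 × 4.3 = 8.77
p = 8.77 / 1.5 = 5.85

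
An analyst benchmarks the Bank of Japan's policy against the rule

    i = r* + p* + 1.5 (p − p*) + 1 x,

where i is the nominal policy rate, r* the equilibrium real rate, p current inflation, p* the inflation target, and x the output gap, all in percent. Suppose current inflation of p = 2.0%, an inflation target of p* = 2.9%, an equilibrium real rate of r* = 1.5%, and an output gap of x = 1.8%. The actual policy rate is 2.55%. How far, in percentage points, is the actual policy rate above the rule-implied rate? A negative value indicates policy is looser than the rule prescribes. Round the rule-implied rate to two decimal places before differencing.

i = 1.5 + 2.9 + 1.5 × (2.0 − 2.9) + 1 × 1.8
   = 1.5 + 2.9 − 1.35 + 1.8 = 4.85
Deviation = 2.55 − 4.85 = -2.30 pp.

-2.30 pp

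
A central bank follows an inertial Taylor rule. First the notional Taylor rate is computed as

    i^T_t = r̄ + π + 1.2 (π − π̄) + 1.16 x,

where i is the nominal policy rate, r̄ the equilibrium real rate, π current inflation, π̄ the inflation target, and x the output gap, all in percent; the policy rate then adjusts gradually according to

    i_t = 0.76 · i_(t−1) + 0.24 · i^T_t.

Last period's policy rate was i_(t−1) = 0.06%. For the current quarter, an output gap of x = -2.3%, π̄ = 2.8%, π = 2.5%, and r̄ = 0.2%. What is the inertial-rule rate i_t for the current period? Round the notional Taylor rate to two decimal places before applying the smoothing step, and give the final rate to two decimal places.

i^T_t = 0.2 + 2.5 + 1.2 × (2.5 − 2.8) + 1.16 × (-2.3)
   = 0.2 + 2.5 − 0.36 − 2.668 = -0.33
i_t = 0.76 × 0.06 + 0.24 × (-0.33) = 0.0456 − 0.0792 = -0.03

-0.03%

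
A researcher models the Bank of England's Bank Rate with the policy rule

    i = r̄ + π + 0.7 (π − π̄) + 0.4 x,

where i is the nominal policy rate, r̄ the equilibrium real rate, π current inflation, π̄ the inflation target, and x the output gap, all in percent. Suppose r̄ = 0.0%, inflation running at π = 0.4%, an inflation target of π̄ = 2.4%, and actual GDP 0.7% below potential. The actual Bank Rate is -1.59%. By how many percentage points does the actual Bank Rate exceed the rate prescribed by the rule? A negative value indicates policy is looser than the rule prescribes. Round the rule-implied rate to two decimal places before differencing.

-0.31 pp

Output 0.7% below potential → x = -0.7.
i = 0.0 + 0.4 + 0.7 × (0.4 − 2.4) + 0.4 × (-0.7)
   = 0.0 + 0.4 − 1.4 − 0.28 = -1.28
Deviation = -1.59 − (-1.28) = -0.31 pp.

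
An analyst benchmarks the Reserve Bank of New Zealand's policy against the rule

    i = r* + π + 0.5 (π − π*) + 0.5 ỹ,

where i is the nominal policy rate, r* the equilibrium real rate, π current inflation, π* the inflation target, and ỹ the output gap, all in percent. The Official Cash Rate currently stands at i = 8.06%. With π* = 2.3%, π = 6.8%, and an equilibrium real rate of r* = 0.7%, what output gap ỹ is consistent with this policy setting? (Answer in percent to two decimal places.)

0.5 ỹ = 8.06 − 0.7 − 6.8 − 0.5 × (6.8 − 2.3) = -1.69
ỹ = -1.69 / 0.5 = -3.38

-3.38%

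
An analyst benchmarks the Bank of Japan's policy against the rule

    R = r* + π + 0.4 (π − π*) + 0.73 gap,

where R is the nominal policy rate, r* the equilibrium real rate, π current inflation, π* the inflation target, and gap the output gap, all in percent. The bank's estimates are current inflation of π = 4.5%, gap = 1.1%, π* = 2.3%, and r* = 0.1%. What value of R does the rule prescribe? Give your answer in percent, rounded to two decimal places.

R = 0.1 + 4.5 + 0.4 × (4.5 − 2.3) + 0.73 × 1.1
   = 0.1 + 4.5 + 0.88 + 0.803 = 6.28

6.28%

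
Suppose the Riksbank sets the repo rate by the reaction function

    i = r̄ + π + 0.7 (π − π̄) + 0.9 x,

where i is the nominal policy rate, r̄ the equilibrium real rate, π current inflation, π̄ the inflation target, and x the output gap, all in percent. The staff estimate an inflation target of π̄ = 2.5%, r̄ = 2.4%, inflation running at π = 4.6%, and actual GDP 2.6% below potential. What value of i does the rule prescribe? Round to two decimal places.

6.13%

Output 2.6% below potential → x = -2.6.
i = 2.4 + 4.6 + 0.7 × (4.6 − 2.5) + 0.9 × (-2.6)
   = 2.4 + 4.6 + 1.47 − 2.34 = 6.13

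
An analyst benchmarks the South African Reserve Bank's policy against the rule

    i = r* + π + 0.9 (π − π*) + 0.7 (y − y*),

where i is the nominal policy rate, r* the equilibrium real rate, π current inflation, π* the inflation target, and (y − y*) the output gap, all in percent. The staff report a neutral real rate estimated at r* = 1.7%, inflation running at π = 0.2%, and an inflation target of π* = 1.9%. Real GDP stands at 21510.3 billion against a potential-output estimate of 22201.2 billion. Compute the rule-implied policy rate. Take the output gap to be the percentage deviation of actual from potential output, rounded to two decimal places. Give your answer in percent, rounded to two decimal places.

-1.81%

Output gap = 100 × (21510.3 − 22201.2) / 22201.2 = -3.11%.
i = 1.70 + 0.20 + 0.9 × (0.20 − 1.90) + 0.7 × (-3.11)
   = 1.70 + 0.2 − 1.53 − 2.177 = -1.81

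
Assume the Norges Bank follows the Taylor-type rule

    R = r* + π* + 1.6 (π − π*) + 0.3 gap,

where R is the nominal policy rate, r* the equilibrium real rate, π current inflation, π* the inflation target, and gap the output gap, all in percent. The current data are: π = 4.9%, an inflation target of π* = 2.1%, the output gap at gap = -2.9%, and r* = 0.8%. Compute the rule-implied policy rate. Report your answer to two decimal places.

R = 0.8 + 2.1 + 1.6 × (4.9 − 2.1) + 0.3 × (-2.9)
   = 0.8 + 2.1 + 4.48 − 0.87 = 6.51

6.51%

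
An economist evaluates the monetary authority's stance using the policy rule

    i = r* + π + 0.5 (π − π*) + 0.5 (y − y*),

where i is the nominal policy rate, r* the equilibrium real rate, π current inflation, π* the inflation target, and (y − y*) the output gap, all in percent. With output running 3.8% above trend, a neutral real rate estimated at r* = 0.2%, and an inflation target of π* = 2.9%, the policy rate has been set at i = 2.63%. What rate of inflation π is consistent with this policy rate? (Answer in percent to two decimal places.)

1.32%

Output 3.8% above potential → (y − y*) = 3.8.
Collecting π: i = r* + (1 + 0.5) π − 0.5 π* + 0.5 (y − y*)
1.5 π = 2.63 − 0.2 + 0.5 × 2.9 − 0.5 × 3.8 = 1.98
π = 1.98 / 1.5 = 1.32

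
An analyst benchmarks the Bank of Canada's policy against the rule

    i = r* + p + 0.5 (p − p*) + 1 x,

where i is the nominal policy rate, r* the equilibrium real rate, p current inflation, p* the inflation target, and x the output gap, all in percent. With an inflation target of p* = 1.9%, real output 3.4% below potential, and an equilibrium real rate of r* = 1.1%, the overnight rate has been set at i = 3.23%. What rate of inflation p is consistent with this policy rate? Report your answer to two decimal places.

Output 3.4% below potential → x = -3.4.
Collecting p: i = r* + (1 + 0.5) p − 0.5 p* + 1 x
1.5 p = 3.23 − 1.1 + 0.5 × 1.9 − 1 × (-3.4) = 6.48
p = 6.48 / 1.5 = 4.32

4.32%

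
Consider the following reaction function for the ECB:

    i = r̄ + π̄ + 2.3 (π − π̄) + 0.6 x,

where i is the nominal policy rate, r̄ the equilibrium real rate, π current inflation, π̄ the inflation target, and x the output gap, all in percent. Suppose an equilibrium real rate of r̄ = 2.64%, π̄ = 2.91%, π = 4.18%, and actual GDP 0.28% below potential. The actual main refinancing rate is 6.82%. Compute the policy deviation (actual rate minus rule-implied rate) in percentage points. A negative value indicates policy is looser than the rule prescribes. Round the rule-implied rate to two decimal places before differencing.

-1.48 pp

Output 0.28% below potential → x = -0.28.
i = 2.64 + 2.91 + 2.3 × (4.18 − 2.91) + 0.6 × (-0.28)
   = 2.64 + 2.91 + 2.921 − 0.168 = 8.30
Deviation = 6.82 − 8.30 = -1.48 pp.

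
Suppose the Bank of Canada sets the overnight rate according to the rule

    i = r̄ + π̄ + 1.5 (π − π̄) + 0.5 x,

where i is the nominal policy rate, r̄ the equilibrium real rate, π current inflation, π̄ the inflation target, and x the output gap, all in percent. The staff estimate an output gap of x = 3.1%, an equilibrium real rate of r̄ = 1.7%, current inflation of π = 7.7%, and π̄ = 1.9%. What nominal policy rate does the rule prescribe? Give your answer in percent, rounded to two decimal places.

i = 1.7 + 1.9 + 1.5 × (7.7 − 1.9) + 0.5 × 3.1
   = 1.7 + 1.9 + 8.7 + 1.55 = 13.85

13.85%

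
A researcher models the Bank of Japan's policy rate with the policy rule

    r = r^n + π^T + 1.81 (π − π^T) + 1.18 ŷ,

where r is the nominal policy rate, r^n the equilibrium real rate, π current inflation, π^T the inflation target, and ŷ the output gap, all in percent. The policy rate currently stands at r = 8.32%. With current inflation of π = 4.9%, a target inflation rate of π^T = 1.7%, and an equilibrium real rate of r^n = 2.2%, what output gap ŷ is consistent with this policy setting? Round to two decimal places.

-1.16%

1.18 ŷ = 8.32 − 2.2 − 1.7 − 1.81 × (4.9 − 1.7) = -1.372
ŷ = -1.372 / 1.18 = -1.16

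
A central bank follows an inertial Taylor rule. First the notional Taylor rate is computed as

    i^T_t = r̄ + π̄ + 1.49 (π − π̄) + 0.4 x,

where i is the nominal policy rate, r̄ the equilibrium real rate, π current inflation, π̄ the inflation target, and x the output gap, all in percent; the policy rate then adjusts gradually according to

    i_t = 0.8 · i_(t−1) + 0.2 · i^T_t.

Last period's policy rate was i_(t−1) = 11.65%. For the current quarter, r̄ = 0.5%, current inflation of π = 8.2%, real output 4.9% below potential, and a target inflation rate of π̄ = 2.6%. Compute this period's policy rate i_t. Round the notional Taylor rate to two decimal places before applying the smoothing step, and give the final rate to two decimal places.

Output 4.9% below potential → x = -4.9.
i^T_t = 0.5 + 2.6 + 1.49 × (8.2 − 2.6) + 0.4 × (-4.9)
   = 0.5 + 2.6 + 8.344 − 1.96 = 9.48
i_t = 0.8 × 11.65 + 0.2 × 9.48 = 9.32 + 1.896 = 11.22

11.22%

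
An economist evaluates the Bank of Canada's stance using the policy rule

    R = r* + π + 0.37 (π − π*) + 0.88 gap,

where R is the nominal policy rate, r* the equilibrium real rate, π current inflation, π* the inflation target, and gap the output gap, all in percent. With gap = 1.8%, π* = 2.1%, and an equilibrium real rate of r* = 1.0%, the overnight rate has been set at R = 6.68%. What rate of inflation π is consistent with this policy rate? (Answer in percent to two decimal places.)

3.56%

Collecting π: R = r* + (1 + 0.37) π − 0.37 π* + 0.88 gap
1.37 π = 6.68 − 1.0 + 0.37 × 2.1 − 0.88 × 1.8 = 4.873
π = 4.873 / 1.37 = 3.56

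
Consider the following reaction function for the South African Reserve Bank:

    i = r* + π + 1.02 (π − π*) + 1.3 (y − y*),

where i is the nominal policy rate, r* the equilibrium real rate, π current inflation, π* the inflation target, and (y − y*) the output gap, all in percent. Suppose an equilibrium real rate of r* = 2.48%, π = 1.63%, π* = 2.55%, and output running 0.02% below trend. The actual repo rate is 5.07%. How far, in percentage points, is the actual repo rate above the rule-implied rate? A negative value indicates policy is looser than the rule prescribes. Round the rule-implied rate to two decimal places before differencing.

1.92 pp

Output 0.02% below potential → (y − y*) = -0.02.
i = 2.48 + 1.63 + 1.02 × (1.63 − 2.55) + 1.3 × (-0.02)
   = 2.48 + 1.63 − 0.9384 − 0.026 = 3.15
Deviation = 5.07 − 3.15 = 1.92 pp.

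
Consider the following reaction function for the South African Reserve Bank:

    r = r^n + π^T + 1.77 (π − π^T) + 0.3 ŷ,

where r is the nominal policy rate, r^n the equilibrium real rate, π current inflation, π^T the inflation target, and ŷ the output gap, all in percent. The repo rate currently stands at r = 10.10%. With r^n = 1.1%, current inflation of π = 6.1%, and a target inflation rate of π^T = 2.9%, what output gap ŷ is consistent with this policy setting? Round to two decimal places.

1.45%

0.3 ŷ = 10.10 − 1.1 − 2.9 − 1.77 × (6.1 − 2.9) = 0.436
ŷ = 0.436 / 0.3 = 1.45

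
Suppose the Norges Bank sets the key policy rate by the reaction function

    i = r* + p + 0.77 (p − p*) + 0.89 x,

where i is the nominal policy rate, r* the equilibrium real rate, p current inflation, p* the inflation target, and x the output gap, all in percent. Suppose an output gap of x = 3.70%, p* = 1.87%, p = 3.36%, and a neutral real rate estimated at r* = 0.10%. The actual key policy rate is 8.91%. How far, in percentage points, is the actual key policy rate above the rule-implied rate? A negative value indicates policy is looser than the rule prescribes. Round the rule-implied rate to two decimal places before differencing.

1.01 pp

i = 0.10 + 3.36 + 0.77 × (3.36 − 1.87) + 0.89 × 3.70
   = 0.10 + 3.36 + 1.1473 + 3.293 = 7.90
Deviation = 8.91 − 7.90 = 1.01 pp.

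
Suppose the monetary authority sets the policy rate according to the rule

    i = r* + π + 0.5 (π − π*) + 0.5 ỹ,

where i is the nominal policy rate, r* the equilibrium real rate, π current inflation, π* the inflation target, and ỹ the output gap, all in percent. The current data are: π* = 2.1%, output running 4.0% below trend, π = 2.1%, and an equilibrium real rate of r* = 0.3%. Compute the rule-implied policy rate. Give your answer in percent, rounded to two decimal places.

Output 4.0% below potential → ỹ = -4.0.
i = 0.3 + 2.1 + 0.5 × (2.1 − 2.1) + 0.5 × (-4.0)
   = 0.3 + 2.1 + 0 − 2 = 0.40

0.40%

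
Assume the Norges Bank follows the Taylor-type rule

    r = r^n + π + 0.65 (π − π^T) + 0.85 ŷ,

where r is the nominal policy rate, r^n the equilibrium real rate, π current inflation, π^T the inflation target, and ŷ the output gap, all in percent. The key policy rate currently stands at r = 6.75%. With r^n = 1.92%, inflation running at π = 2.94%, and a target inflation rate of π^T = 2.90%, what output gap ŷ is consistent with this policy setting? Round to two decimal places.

0.85 ŷ = 6.75 − 1.92 − 2.94 − 0.65 × (2.94 − 2.90) = 1.864
ŷ = 1.864 / 0.85 = 2.19

2.19%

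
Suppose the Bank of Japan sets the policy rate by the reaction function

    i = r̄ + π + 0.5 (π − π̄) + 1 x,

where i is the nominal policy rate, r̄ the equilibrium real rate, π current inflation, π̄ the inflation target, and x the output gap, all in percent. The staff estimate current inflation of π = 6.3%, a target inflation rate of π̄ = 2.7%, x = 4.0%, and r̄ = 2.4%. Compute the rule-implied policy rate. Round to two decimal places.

i = 2.4 + 6.3 + 0.5 × (6.3 − 2.7) + 1 × 4.0
   = 2.4 + 6.3 + 1.8 + 4 = 14.50

14.50%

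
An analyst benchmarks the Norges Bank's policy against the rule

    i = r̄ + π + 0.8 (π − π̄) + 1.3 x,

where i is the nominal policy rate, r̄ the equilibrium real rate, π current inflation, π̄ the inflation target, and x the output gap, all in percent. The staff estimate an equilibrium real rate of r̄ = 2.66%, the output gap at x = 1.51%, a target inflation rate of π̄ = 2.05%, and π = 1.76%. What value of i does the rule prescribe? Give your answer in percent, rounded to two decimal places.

6.15%

i = 2.66 + 1.76 + 0.8 × (1.76 − 2.05) + 1.3 × 1.51
   = 2.66 + 1.76 − 0.232 + 1.963 = 6.15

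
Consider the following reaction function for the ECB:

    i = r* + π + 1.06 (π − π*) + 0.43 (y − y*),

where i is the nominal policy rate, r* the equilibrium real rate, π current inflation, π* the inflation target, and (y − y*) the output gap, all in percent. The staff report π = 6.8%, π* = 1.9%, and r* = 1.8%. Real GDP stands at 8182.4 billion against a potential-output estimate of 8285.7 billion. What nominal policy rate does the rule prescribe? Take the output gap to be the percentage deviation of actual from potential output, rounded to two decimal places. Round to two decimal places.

13.26%

Output gap = 100 × (8182.4 − 8285.7) / 8285.7 = -1.25%.
i = 1.80 + 6.80 + 1.06 × (6.80 − 1.90) + 0.43 × (-1.25)
   = 1.80 + 6.8 + 5.194 − 0.5375 = 13.26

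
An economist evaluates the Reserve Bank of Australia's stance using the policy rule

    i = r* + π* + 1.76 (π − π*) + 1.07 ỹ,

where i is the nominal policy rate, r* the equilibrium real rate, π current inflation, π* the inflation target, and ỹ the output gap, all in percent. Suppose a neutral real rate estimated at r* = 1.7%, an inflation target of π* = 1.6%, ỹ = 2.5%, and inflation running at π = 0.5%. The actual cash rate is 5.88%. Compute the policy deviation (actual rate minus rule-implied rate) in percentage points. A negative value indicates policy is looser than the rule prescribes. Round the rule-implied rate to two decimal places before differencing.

1.84 pp

i = 1.7 + 1.6 + 1.76 × (0.5 − 1.6) + 1.07 × 2.5
   = 1.7 + 1.6 − 1.936 + 2.675 = 4.04
Deviation = 5.88 − 4.04 = 1.84 pp.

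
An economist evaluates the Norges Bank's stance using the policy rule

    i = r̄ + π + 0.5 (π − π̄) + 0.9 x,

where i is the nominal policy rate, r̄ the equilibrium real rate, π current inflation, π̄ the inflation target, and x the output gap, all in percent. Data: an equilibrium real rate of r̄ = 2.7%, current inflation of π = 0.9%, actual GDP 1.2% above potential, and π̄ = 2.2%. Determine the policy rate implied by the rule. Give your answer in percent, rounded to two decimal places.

Output 1.2% above potential → x = 1.2.
i = 2.7 + 0.9 + 0.5 × (0.9 − 2.2) + 0.9 × 1.2
   = 2.7 + 0.9 − 0.65 + 1.08 = 4.03

4.03%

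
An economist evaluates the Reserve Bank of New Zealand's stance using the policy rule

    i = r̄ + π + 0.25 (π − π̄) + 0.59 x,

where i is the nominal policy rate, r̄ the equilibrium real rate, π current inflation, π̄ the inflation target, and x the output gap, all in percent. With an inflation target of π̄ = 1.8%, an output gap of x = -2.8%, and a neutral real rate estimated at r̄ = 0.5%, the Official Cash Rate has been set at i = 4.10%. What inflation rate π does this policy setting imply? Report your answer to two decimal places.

Collecting π: i = r̄ + (1 + 0.25) π − 0.25 π̄ + 0.59 x
1.25 π = 4.10 − 0.5 + 0.25 × 1.8 − 0.59 × (-2.8) = 5.702
π = 5.702 / 1.25 = 4.56

4.56%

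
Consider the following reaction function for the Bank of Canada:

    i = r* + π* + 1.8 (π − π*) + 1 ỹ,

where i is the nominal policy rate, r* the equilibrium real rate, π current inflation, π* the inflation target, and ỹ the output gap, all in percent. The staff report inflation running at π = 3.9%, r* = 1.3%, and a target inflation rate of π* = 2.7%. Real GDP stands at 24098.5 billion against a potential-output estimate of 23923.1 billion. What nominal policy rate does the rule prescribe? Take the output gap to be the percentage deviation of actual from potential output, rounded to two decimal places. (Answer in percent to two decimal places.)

Output gap = 100 × (24098.5 − 23923.1) / 23923.1 = 0.73%.
i = 1.30 + 2.70 + 1.8 × (3.90 − 2.70) + 1 × 0.73
   = 1.30 + 2.7 + 2.16 + 0.73 = 6.89

6.89%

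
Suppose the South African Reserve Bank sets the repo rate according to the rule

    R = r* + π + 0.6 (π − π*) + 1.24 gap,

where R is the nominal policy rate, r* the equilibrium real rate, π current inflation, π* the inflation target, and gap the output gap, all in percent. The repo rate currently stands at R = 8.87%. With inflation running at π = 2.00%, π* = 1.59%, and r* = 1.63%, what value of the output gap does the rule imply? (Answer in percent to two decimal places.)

1.24 gap = 8.87 − 1.63 − 2.00 − 0.6 × (2.00 − 1.59) = 4.994
gap = 4.994 / 1.24 = 4.03

4.03%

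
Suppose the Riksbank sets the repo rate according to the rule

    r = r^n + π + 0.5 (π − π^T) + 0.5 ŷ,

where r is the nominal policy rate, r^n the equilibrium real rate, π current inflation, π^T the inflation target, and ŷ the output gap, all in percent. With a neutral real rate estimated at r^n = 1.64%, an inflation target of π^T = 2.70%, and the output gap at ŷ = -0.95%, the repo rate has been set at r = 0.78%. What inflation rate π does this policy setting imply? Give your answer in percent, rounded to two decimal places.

Collecting π: r = r^n + (1 + 0.5) π − 0.5 π^T + 0.5 ŷ
1.5 π = 0.78 − 1.64 + 0.5 × 2.70 − 0.5 × (-0.95) = 0.965
π = 0.965 / 1.5 = 0.64

0.64%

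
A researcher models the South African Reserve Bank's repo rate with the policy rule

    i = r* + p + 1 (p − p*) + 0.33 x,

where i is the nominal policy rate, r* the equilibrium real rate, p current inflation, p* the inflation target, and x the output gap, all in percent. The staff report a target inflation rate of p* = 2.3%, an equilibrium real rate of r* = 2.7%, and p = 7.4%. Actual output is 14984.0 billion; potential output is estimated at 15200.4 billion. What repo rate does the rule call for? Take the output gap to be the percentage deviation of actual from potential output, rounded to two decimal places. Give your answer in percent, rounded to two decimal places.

14.73%

Output gap = 100 × (14984.0 − 15200.4) / 15200.4 = -1.42%.
i = 2.70 + 7.40 + 1 × (7.40 − 2.30) + 0.33 × (-1.42)
   = 2.70 + 7.4 + 5.1 − 0.4686 = 14.73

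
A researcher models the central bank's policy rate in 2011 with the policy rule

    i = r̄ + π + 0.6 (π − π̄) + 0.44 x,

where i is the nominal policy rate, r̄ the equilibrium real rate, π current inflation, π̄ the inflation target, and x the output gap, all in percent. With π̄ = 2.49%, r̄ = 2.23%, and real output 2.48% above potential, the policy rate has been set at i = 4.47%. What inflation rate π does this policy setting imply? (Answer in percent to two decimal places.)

Output 2.48% above potential → x = 2.48.
Collecting π: i = r̄ + (1 + 0.6) π − 0.6 π̄ + 0.44 x
1.6 π = 4.47 − 2.23 + 0.6 × 2.49 − 0.44 × 2.48 = 2.6428
π = 2.6428 / 1.6 = 1.65

1.65%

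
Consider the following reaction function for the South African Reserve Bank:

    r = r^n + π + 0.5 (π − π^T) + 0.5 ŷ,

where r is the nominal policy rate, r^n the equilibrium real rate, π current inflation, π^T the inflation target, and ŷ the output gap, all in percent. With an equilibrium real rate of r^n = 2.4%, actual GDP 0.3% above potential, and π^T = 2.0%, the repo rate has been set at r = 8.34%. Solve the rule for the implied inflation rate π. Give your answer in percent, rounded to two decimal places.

Output 0.3% above potential → ŷ = 0.3.
Collecting π: r = r^n + (1 + 0.5) π − 0.5 π^T + 0.5 ŷ
1.5 π = 8.34 − 2.4 + 0.5 × 2.0 − 0.5 × 0.3 = 6.79
π = 6.79 / 1.5 = 4.53

4.53%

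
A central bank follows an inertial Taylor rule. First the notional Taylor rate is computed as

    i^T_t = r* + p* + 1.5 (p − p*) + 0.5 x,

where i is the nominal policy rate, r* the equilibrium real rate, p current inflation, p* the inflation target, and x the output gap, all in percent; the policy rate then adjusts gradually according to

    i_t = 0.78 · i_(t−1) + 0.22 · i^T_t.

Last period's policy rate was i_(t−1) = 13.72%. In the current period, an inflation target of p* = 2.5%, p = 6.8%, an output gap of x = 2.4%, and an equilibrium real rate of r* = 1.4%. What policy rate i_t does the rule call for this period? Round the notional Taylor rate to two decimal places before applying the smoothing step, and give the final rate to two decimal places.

13.24%

i^T_t = 1.4 + 2.5 + 1.5 × (6.8 − 2.5) + 0.5 × 2.4
   = 1.4 + 2.5 + 6.45 + 1.2 = 11.55
i_t = 0.78 × 13.72 + 0.22 × 11.55 = 10.7016 + 2.541 = 13.24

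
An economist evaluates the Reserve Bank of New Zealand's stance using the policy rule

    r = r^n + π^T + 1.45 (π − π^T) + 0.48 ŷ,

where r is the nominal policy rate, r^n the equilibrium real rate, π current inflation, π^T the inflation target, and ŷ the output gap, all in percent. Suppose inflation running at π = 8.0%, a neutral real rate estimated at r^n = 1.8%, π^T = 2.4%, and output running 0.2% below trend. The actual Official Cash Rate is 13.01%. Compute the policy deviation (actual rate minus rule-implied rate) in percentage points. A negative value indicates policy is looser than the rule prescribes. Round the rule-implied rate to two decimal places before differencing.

0.79 pp

Output 0.2% below potential → ŷ = -0.2.
r = 1.8 + 2.4 + 1.45 × (8.0 − 2.4) + 0.48 × (-0.2)
   = 1.8 + 2.4 + 8.12 − 0.096 = 12.22
Deviation = 13.01 − 12.22 = 0.79 pp.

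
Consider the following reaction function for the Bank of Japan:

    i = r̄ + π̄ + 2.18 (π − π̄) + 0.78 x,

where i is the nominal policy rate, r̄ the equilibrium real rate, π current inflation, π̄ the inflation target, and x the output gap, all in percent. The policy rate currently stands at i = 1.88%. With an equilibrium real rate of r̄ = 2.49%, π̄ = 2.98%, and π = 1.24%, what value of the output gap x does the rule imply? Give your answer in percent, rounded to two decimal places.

0.78 x = 1.88 − 2.49 − 2.98 − 2.18 × (1.24 − 2.98) = 0.2032
x = 0.2032 / 0.78 = 0.26

0.26%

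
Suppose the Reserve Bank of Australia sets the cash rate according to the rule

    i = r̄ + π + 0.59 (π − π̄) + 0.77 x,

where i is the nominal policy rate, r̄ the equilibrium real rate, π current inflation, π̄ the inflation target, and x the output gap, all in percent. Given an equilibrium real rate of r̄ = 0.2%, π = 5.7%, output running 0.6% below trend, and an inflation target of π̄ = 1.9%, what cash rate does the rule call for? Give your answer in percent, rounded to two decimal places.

7.68%

Output 0.6% below potential → x = -0.6.
i = 0.2 + 5.7 + 0.59 × (5.7 − 1.9) + 0.77 × (-0.6)
   = 0.2 + 5.7 + 2.242 − 0.462 = 7.68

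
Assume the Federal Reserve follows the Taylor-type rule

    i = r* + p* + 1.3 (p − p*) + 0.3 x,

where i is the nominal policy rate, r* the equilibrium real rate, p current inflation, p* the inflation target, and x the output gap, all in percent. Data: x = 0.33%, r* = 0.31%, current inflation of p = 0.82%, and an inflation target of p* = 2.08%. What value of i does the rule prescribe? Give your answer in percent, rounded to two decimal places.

i = 0.31 + 2.08 + 1.3 × (0.82 − 2.08) + 0.3 × 0.33
   = 0.31 + 2.08 − 1.638 + 0.099 = 0.85

0.85%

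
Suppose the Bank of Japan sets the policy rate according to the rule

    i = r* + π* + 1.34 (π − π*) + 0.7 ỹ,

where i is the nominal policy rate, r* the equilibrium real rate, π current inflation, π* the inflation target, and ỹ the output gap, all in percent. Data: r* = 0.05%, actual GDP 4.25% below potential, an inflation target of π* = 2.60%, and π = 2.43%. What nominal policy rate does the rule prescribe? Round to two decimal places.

-0.55%

Output 4.25% below potential → ỹ = -4.25.
i = 0.05 + 2.60 + 1.34 × (2.43 − 2.60) + 0.7 × (-4.25)
   = 0.05 + 2.6 − 0.2278 − 2.975 = -0.55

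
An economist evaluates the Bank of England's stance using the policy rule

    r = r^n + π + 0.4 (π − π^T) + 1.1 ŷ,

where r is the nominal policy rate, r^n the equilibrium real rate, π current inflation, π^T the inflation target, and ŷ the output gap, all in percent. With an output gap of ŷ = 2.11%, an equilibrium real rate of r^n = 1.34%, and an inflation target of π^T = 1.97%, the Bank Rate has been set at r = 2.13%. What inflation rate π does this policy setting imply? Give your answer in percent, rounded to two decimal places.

-0.53%

Collecting π: r = r^n + (1 + 0.4) π − 0.4 π^T + 1.1 ŷ
1.4 π = 2.13 − 1.34 + 0.4 × 1.97 − 1.1 × 2.11 = -0.743
π = -0.743 / 1.4 = -0.53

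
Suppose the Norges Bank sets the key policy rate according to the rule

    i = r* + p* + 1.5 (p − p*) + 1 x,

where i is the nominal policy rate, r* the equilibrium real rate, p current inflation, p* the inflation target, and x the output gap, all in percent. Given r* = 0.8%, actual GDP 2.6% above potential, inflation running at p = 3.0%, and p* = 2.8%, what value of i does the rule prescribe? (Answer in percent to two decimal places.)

Output 2.6% above potential → x = 2.6.
i = 0.8 + 2.8 + 1.5 × (3.0 − 2.8) + 1 × 2.6
   = 0.8 + 2.8 + 0.3 + 2.6 = 6.50

6.50%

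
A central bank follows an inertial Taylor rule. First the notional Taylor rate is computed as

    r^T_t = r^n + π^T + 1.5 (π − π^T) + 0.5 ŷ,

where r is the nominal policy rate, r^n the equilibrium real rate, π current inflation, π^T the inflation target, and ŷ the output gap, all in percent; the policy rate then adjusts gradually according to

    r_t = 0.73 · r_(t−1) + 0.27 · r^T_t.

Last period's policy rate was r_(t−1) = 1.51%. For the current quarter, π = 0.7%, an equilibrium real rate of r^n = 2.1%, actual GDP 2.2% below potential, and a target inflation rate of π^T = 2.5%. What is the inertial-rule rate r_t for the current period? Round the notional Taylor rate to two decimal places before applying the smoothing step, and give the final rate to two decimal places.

1.32%

Output 2.2% below potential → ŷ = -2.2.
r^T_t = 2.1 + 2.5 + 1.5 × (0.7 − 2.5) + 0.5 × (-2.2)
   = 2.1 + 2.5 − 2.7 − 1.1 = 0.80
r_t = 0.73 × 1.51 + 0.27 × 0.80 = 1.1023 + 0.216 = 1.32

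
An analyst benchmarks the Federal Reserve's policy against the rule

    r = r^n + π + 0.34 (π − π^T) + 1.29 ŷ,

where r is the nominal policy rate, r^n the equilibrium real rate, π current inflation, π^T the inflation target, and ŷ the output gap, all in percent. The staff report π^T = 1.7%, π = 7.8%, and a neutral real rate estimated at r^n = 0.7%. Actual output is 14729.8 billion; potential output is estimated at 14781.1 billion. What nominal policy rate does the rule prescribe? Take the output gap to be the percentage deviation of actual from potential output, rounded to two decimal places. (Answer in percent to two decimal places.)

Output gap = 100 × (14729.8 − 14781.1) / 14781.1 = -0.35%.
r = 0.70 + 7.80 + 0.34 × (7.80 − 1.70) + 1.29 × (-0.35)
   = 0.70 + 7.8 + 2.074 − 0.4515 = 10.12

10.12%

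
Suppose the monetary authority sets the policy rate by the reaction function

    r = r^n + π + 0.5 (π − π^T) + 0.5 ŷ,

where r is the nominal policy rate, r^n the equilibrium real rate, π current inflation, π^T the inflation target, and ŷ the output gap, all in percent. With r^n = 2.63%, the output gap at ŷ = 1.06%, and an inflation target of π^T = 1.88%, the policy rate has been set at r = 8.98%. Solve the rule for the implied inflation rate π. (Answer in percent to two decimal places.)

4.51%

Collecting π: r = r^n + (1 + 0.5) π − 0.5 π^T + 0.5 ŷ
1.5 π = 8.98 − 2.63 + 0.5 × 1.88 − 0.5 × 1.06 = 6.76
π = 6.76 / 1.5 = 4.51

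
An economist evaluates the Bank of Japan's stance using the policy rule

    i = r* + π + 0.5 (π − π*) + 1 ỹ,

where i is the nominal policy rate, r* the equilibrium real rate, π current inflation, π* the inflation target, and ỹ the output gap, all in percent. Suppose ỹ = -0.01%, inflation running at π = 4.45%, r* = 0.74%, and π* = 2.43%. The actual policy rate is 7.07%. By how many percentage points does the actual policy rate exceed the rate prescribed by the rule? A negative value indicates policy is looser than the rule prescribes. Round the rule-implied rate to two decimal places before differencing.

i = 0.74 + 4.45 + 0.5 × (4.45 − 2.43) + 1 × (-0.01)
   = 0.74 + 4.45 + 1.01 − 0.01 = 6.19
Deviation = 7.07 − 6.19 = 0.88 pp.

0.88 pp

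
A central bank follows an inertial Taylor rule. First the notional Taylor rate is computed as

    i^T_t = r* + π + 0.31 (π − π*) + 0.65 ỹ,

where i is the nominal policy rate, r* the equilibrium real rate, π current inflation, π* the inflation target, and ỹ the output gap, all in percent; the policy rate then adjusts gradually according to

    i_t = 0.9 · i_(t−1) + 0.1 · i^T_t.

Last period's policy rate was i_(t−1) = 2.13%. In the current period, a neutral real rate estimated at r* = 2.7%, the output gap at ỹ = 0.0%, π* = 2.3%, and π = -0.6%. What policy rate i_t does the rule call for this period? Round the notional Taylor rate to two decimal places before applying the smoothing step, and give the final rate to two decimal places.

2.04%

i^T_t = 2.7 + (-0.6) + 0.31 × (-0.6 − 2.3) + 0.65 × 0.0
   = 2.7 − 0.6 − 0.899 + 0 = 1.20
i_t = 0.9 × 2.13 + 0.1 × 1.20 = 1.917 + 0.12 = 2.04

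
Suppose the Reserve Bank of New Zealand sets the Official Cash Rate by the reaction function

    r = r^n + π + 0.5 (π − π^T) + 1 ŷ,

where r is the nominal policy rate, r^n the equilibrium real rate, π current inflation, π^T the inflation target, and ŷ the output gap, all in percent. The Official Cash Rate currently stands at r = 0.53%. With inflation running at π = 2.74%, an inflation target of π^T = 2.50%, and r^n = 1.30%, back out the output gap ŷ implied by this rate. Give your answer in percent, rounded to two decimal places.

1 ŷ = 0.53 − 1.30 − 2.74 − 0.5 × (2.74 − 2.50) = -3.63
ŷ = -3.63 / 1 = -3.63

-3.63%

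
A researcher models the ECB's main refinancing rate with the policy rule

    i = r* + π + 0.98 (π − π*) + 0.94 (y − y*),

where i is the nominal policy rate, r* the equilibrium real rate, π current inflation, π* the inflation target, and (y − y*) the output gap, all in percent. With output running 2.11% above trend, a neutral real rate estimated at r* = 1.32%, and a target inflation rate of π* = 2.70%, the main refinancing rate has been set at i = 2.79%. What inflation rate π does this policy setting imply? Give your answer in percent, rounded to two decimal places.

Output 2.11% above potential → (y − y*) = 2.11.
Collecting π: i = r* + (1 + 0.98) π − 0.98 π* + 0.94 (y − y*)
1.98 π = 2.79 − 1.32 + 0.98 × 2.70 − 0.94 × 2.11 = 2.1326
π = 2.1326 / 1.98 = 1.08

1.08%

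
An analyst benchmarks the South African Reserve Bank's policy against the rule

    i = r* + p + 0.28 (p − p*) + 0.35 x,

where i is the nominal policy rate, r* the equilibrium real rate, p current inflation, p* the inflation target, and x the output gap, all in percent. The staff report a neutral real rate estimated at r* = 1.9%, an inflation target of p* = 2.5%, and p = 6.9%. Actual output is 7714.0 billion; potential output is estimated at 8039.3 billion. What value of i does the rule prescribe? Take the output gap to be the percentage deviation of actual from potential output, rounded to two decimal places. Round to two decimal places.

Output gap = 100 × (7714.0 − 8039.3) / 8039.3 = -4.05%.
i = 1.90 + 6.90 + 0.28 × (6.90 − 2.50) + 0.35 × (-4.05)
   = 1.90 + 6.9 + 1.232 − 1.4175 = 8.61

8.61%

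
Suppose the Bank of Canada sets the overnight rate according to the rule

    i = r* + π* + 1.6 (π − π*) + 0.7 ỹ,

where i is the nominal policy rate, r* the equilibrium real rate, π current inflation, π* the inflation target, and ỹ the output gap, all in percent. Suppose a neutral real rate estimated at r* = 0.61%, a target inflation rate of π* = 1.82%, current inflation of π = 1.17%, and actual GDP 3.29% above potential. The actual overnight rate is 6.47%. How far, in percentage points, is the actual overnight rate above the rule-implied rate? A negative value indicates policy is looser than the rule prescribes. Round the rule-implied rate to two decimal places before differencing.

2.78 pp

Output 3.29% above potential → ỹ = 3.29.
i = 0.61 + 1.82 + 1.6 × (1.17 − 1.82) + 0.7 × 3.29
   = 0.61 + 1.82 − 1.04 + 2.303 = 3.69
Deviation = 6.47 − 3.69 = 2.78 pp.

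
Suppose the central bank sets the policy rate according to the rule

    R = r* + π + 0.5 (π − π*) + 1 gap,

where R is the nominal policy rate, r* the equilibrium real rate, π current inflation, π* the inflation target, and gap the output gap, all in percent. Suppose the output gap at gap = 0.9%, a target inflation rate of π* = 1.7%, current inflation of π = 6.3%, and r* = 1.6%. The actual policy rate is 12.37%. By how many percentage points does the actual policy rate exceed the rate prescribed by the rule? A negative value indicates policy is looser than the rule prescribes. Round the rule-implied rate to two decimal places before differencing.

1.27 pp

R = 1.6 + 6.3 + 0.5 × (6.3 − 1.7) + 1 × 0.9
   = 1.6 + 6.3 + 2.3 + 0.9 = 11.10
Deviation = 12.37 − 11.10 = 1.27 pp.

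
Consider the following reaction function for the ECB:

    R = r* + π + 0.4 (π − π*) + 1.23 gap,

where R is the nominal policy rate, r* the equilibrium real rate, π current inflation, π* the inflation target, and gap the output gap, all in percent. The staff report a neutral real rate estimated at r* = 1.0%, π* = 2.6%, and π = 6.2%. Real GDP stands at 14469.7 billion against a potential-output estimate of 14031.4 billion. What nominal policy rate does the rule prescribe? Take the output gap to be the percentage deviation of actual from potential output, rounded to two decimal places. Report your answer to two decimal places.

12.48%

Output gap = 100 × (14469.7 − 14031.4) / 14031.4 = 3.12%.
R = 1.00 + 6.20 + 0.4 × (6.20 − 2.60) + 1.23 × 3.12
   = 1.00 + 6.2 + 1.44 + 3.8376 = 12.48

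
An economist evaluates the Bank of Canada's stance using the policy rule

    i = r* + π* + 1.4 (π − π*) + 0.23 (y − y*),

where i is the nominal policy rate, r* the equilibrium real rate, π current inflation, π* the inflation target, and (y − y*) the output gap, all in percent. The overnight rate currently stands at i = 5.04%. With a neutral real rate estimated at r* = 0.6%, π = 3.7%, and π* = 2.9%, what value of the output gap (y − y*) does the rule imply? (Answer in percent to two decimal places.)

0.23 (y − y*) = 5.04 − 0.6 − 2.9 − 1.4 × (3.7 − 2.9) = 0.42
(y − y*) = 0.42 / 0.23 = 1.83

1.83%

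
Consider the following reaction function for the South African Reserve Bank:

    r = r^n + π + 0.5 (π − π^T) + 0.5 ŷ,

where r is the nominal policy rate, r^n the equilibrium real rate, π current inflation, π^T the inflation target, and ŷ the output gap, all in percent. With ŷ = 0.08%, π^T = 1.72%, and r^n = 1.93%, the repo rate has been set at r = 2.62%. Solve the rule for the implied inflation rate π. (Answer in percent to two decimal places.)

1.01%

Collecting π: r = r^n + (1 + 0.5) π − 0.5 π^T + 0.5 ŷ
1.5 π = 2.62 − 1.93 + 0.5 × 1.72 − 0.5 × 0.08 = 1.51
π = 1.51 / 1.5 = 1.01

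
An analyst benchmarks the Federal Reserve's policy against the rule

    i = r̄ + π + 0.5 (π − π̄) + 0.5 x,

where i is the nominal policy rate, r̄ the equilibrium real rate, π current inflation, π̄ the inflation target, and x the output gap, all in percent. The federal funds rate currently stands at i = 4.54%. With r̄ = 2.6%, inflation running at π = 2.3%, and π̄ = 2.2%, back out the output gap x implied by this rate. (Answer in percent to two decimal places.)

0.5 x = 4.54 − 2.6 − 2.3 − 0.5 × (2.3 − 2.2) = -0.41
x = -0.41 / 0.5 = -0.82

-0.82%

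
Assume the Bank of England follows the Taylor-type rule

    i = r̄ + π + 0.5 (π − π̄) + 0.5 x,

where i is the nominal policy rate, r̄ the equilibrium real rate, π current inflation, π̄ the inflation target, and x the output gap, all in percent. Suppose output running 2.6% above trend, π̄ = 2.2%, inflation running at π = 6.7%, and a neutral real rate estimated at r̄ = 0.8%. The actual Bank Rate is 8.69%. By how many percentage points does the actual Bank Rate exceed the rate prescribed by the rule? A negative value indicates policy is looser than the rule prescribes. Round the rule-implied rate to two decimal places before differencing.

-2.36 pp

Output 2.6% above potential → x = 2.6.
i = 0.8 + 6.7 + 0.5 × (6.7 − 2.2) + 0.5 × 2.6
   = 0.8 + 6.7 + 2.25 + 1.3 = 11.05
Deviation = 8.69 − 11.05 = -2.36 pp.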